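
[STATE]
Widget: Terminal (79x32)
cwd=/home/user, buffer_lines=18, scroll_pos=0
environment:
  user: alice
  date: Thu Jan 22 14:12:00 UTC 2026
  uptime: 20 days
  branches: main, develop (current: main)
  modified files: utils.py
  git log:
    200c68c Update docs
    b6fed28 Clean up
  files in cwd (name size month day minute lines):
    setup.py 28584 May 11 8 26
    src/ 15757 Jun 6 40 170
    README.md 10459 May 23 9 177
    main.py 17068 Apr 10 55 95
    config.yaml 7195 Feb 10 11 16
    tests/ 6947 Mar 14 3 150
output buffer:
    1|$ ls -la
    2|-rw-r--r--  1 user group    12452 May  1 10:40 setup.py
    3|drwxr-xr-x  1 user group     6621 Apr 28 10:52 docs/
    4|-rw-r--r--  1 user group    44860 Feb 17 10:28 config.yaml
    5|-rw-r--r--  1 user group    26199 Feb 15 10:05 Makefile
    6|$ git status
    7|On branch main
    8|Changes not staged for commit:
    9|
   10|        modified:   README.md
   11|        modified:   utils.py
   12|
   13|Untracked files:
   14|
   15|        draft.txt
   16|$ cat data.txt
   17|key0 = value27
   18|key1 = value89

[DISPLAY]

$ ls -la                                                                       
-rw-r--r--  1 user group    12452 May  1 10:40 setup.py                        
drwxr-xr-x  1 user group     6621 Apr 28 10:52 docs/                           
-rw-r--r--  1 user group    44860 Feb 17 10:28 config.yaml                     
-rw-r--r--  1 user group    26199 Feb 15 10:05 Makefile                        
$ git status                                                                   
On branch main                                                                 
Changes not staged for commit:                                                 
                                                                               
        modified:   README.md                                                  
        modified:   utils.py                                                   
                                                                               
Untracked files:                                                               
                                                                               
        draft.txt                                                              
$ cat data.txt                                                                 
key0 = value27                                                                 
key1 = value89                                                                 
$ █                                                                            
                                                                               
                                                                               
                                                                               
                                                                               
                                                                               
                                                                               
                                                                               
                                                                               
                                                                               
                                                                               
                                                                               
                                                                               
                                                                               


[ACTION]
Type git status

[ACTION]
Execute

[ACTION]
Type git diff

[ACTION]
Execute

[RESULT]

$ ls -la                                                                       
-rw-r--r--  1 user group    12452 May  1 10:40 setup.py                        
drwxr-xr-x  1 user group     6621 Apr 28 10:52 docs/                           
-rw-r--r--  1 user group    44860 Feb 17 10:28 config.yaml                     
-rw-r--r--  1 user group    26199 Feb 15 10:05 Makefile                        
$ git status                                                                   
On branch main                                                                 
Changes not staged for commit:                                                 
                                                                               
        modified:   README.md                                                  
        modified:   utils.py                                                   
                                                                               
Untracked files:                                                               
                                                                               
        draft.txt                                                              
$ cat data.txt                                                                 
key0 = value27                                                                 
key1 = value89                                                                 
$ git status                                                                   
On branch main                                                                 
Changes not staged for commit:                                                 
                                                                               
        modified:   utils.py                                                   
$ git diff                                                                     
diff --git a/main.py b/main.py                                                 
--- a/main.py                                                                  
+++ b/main.py                                                                  
@@ -1,3 +1,4 @@                                                                
+# updated                                                                     
 import sys                                                                    
$ █                                                                            
                                                                               


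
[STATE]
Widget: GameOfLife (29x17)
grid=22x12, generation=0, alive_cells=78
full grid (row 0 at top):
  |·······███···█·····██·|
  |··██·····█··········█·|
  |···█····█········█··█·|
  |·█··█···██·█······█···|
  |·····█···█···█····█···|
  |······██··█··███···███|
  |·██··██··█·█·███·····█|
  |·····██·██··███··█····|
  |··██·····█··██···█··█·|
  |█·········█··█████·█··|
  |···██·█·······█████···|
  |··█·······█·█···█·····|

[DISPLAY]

Gen: 0                       
·······███···█·····██·       
··██·····█··········█·       
···█····█········█··█·       
·█··█···██·█······█···       
·····█···█···█····█···       
······██··█··███···███       
·██··██··█·█·███·····█       
·····██·██··███··█····       
··██·····█··██···█··█·       
█·········█··█████·█··       
···██·█·······█████···       
··█·······█·█···█·····       
                             
                             
                             
                             


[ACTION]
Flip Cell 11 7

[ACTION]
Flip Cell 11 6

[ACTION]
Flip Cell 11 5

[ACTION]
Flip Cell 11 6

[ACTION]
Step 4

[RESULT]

Gen: 4                       
···█····██··········██       
··█···██··█········█·█       
··█·█····█··········██       
···██····███········██       
·······█····█······███       
···██··█··██····██··██       
····██···██····█·█····       
·······█████·····█····       
··█···██··█·█·███·····       
··██·█·····██·········       
······················       
······················       
                             
                             
                             
                             


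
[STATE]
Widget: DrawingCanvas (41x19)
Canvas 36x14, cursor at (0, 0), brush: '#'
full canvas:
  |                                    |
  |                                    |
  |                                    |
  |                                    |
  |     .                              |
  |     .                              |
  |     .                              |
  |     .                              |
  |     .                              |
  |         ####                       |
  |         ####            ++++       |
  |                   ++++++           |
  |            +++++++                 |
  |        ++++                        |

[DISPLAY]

+                                        
                                         
                                         
                                         
     .                                   
     .                                   
     .                                   
     .                                   
     .                                   
         ####                            
         ####            ++++            
                   ++++++                
            +++++++                      
        ++++                             
                                         
                                         
                                         
                                         
                                         


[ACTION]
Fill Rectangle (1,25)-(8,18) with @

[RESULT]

+                                        
                  @@@@@@@@               
                  @@@@@@@@               
                  @@@@@@@@               
     .            @@@@@@@@               
     .            @@@@@@@@               
     .            @@@@@@@@               
     .            @@@@@@@@               
     .            @@@@@@@@               
         ####                            
         ####            ++++            
                   ++++++                
            +++++++                      
        ++++                             
                                         
                                         
                                         
                                         
                                         


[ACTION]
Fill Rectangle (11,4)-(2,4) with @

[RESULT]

+                                        
                  @@@@@@@@               
    @             @@@@@@@@               
    @             @@@@@@@@               
    @.            @@@@@@@@               
    @.            @@@@@@@@               
    @.            @@@@@@@@               
    @.            @@@@@@@@               
    @.            @@@@@@@@               
    @    ####                            
    @    ####            ++++            
    @              ++++++                
            +++++++                      
        ++++                             
                                         
                                         
                                         
                                         
                                         


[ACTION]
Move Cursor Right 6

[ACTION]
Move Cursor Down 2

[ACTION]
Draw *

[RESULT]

                                         
                  @@@@@@@@               
    @ *           @@@@@@@@               
    @             @@@@@@@@               
    @.            @@@@@@@@               
    @.            @@@@@@@@               
    @.            @@@@@@@@               
    @.            @@@@@@@@               
    @.            @@@@@@@@               
    @    ####                            
    @    ####            ++++            
    @              ++++++                
            +++++++                      
        ++++                             
                                         
                                         
                                         
                                         
                                         


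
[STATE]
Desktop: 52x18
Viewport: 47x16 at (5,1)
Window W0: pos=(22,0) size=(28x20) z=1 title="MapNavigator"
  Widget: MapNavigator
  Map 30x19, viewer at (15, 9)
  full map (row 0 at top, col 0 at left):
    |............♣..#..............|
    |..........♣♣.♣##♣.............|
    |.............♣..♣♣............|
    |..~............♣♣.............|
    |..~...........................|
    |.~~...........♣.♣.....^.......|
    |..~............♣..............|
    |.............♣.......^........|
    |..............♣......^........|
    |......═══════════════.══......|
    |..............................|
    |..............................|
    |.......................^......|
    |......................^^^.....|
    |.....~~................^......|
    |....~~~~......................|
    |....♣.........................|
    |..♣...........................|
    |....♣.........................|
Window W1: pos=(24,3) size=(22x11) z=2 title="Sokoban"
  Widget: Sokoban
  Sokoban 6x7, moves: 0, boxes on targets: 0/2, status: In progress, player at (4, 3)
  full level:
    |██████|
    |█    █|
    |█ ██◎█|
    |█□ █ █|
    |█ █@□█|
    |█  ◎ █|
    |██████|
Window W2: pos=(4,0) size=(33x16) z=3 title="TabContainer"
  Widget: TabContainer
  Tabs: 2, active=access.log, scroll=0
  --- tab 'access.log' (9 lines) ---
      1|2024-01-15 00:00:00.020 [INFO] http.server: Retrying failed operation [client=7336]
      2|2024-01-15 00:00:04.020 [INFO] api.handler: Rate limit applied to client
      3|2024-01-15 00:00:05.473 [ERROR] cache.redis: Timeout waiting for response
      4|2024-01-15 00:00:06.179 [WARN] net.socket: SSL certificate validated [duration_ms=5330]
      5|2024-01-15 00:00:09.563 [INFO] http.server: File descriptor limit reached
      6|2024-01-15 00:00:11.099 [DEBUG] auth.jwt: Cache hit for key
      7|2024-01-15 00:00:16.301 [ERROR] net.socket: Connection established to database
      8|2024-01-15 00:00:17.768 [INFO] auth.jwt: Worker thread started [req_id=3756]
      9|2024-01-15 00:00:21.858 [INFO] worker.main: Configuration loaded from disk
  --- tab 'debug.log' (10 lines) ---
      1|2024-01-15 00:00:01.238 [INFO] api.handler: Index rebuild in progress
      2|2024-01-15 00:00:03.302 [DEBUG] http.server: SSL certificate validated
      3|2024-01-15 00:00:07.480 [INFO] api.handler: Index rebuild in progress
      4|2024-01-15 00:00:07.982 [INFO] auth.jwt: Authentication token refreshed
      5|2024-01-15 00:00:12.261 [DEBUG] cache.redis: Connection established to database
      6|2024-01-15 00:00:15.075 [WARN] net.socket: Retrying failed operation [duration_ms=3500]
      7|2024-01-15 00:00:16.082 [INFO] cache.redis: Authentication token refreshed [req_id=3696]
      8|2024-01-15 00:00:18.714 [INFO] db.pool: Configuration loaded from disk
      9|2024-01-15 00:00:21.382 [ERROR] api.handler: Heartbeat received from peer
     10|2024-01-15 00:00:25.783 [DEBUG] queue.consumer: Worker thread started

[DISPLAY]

 TabContainer                  ┃            ┃  
───────────────────────────────┨────────────┨  
[access.log]│ debug.log        ┃━━━━━━━━┓...┃  
───────────────────────────────┃        ┃...┃  
2024-01-15 00:00:00.020 [INFO] ┃────────┨...┃  
2024-01-15 00:00:04.020 [INFO] ┃        ┃...┃  
2024-01-15 00:00:05.473 [ERROR]┃        ┃...┃  
2024-01-15 00:00:06.179 [WARN] ┃        ┃...┃  
2024-01-15 00:00:09.563 [INFO] ┃        ┃...┃  
2024-01-15 00:00:11.099 [DEBUG]┃        ┃...┃  
2024-01-15 00:00:16.301 [ERROR]┃        ┃...┃  
2024-01-15 00:00:17.768 [INFO] ┃        ┃...┃  
2024-01-15 00:00:21.858 [INFO] ┃━━━━━━━━┛...┃  
                               ┃.......^....┃  
━━━━━━━━━━━━━━━━━━━━━━━━━━━━━━━┛......^^^...┃  
                 ┃...~~................^....┃  


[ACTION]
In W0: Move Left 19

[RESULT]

 TabContainer                  ┃            ┃  
───────────────────────────────┨────────────┨  
[access.log]│ debug.log        ┃━━━━━━━━┓♣♣.┃  
───────────────────────────────┃        ┃...┃  
2024-01-15 00:00:00.020 [INFO] ┃────────┨...┃  
2024-01-15 00:00:04.020 [INFO] ┃        ┃...┃  
2024-01-15 00:00:05.473 [ERROR]┃        ┃...┃  
2024-01-15 00:00:06.179 [WARN] ┃        ┃...┃  
2024-01-15 00:00:09.563 [INFO] ┃        ┃...┃  
2024-01-15 00:00:11.099 [DEBUG]┃        ┃...┃  
2024-01-15 00:00:16.301 [ERROR]┃        ┃═══┃  
2024-01-15 00:00:17.768 [INFO] ┃        ┃...┃  
2024-01-15 00:00:21.858 [INFO] ┃━━━━━━━━┛...┃  
                               ┃............┃  
━━━━━━━━━━━━━━━━━━━━━━━━━━━━━━━┛............┃  
                 ┃             .....~~......┃  


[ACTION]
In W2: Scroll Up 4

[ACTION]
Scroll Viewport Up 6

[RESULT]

━━━━━━━━━━━━━━━━━━━━━━━━━━━━━━━┓━━━━━━━━━━━━┓  
 TabContainer                  ┃            ┃  
───────────────────────────────┨────────────┨  
[access.log]│ debug.log        ┃━━━━━━━━┓♣♣.┃  
───────────────────────────────┃        ┃...┃  
2024-01-15 00:00:00.020 [INFO] ┃────────┨...┃  
2024-01-15 00:00:04.020 [INFO] ┃        ┃...┃  
2024-01-15 00:00:05.473 [ERROR]┃        ┃...┃  
2024-01-15 00:00:06.179 [WARN] ┃        ┃...┃  
2024-01-15 00:00:09.563 [INFO] ┃        ┃...┃  
2024-01-15 00:00:11.099 [DEBUG]┃        ┃...┃  
2024-01-15 00:00:16.301 [ERROR]┃        ┃═══┃  
2024-01-15 00:00:17.768 [INFO] ┃        ┃...┃  
2024-01-15 00:00:21.858 [INFO] ┃━━━━━━━━┛...┃  
                               ┃............┃  
━━━━━━━━━━━━━━━━━━━━━━━━━━━━━━━┛............┃  


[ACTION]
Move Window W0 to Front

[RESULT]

━━━━━━━━━━━━━━━━━┏━━━━━━━━━━━━━━━━━━━━━━━━━━┓  
 TabContainer    ┃ MapNavigator             ┃  
─────────────────┠──────────────────────────┨  
[access.log]│ deb┃             ..........♣♣.┃  
─────────────────┃             .............┃  
2024-01-15 00:00:┃             ..~..........┃  
2024-01-15 00:00:┃             ..~..........┃  
2024-01-15 00:00:┃             .~~..........┃  
2024-01-15 00:00:┃             ..~..........┃  
2024-01-15 00:00:┃             .............┃  
2024-01-15 00:00:┃             .............┃  
2024-01-15 00:00:┃             @.....═══════┃  
2024-01-15 00:00:┃             .............┃  
2024-01-15 00:00:┃             .............┃  
                 ┃             .............┃  
━━━━━━━━━━━━━━━━━┃             .............┃  


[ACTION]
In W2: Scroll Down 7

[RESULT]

━━━━━━━━━━━━━━━━━┏━━━━━━━━━━━━━━━━━━━━━━━━━━┓  
 TabContainer    ┃ MapNavigator             ┃  
─────────────────┠──────────────────────────┨  
[access.log]│ deb┃             ..........♣♣.┃  
─────────────────┃             .............┃  
2024-01-15 00:00:┃             ..~..........┃  
2024-01-15 00:00:┃             ..~..........┃  
                 ┃             .~~..........┃  
                 ┃             ..~..........┃  
                 ┃             .............┃  
                 ┃             .............┃  
                 ┃             @.....═══════┃  
                 ┃             .............┃  
                 ┃             .............┃  
                 ┃             .............┃  
━━━━━━━━━━━━━━━━━┃             .............┃  


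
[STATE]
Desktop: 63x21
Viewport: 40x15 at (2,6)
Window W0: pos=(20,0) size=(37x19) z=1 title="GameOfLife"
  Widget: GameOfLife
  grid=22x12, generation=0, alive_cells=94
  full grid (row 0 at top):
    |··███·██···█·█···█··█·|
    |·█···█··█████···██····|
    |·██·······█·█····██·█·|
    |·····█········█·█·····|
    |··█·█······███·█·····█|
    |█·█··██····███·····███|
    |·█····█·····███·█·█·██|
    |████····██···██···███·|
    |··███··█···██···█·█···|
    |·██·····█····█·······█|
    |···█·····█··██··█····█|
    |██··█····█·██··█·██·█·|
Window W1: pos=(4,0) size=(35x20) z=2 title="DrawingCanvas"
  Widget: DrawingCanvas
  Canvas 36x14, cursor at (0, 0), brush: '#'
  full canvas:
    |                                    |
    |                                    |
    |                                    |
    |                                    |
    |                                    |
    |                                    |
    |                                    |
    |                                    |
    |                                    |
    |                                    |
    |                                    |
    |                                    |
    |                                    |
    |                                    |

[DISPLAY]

  ┃                                 ┃█·█
  ┃                                 ┃···
  ┃                                 ┃···
  ┃                                 ┃·██
  ┃                                 ┃█·█
  ┃                                 ┃███
  ┃                                 ┃█··
  ┃                                 ┃···
  ┃                                 ┃···
  ┃                                 ┃█·█
  ┃                                 ┃   
  ┃                                 ┃   
  ┃                                 ┃━━━
  ┗━━━━━━━━━━━━━━━━━━━━━━━━━━━━━━━━━┛   
                                        


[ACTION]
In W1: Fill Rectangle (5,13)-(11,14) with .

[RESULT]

  ┃                                 ┃█·█
  ┃                                 ┃···
  ┃             ..                  ┃···
  ┃             ..                  ┃·██
  ┃             ..                  ┃█·█
  ┃             ..                  ┃███
  ┃             ..                  ┃█··
  ┃             ..                  ┃···
  ┃             ..                  ┃···
  ┃                                 ┃█·█
  ┃                                 ┃   
  ┃                                 ┃   
  ┃                                 ┃━━━
  ┗━━━━━━━━━━━━━━━━━━━━━━━━━━━━━━━━━┛   
                                        


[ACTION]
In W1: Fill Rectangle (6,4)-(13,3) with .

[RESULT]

  ┃                                 ┃█·█
  ┃                                 ┃···
  ┃             ..                  ┃···
  ┃   ..        ..                  ┃·██
  ┃   ..        ..                  ┃█·█
  ┃   ..        ..                  ┃███
  ┃   ..        ..                  ┃█··
  ┃   ..        ..                  ┃···
  ┃   ..        ..                  ┃···
  ┃   ..                            ┃█·█
  ┃   ..                            ┃   
  ┃                                 ┃   
  ┃                                 ┃━━━
  ┗━━━━━━━━━━━━━━━━━━━━━━━━━━━━━━━━━┛   
                                        


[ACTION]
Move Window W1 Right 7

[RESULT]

         ┃                              
         ┃                              
         ┃             ..               
         ┃   ..        ..               
         ┃   ..        ..               
         ┃   ..        ..               
         ┃   ..        ..               
         ┃   ..        ..               
         ┃   ..        ..               
         ┃   ..                         
         ┃   ..                         
         ┃                              
         ┃                              
         ┗━━━━━━━━━━━━━━━━━━━━━━━━━━━━━━
                                        


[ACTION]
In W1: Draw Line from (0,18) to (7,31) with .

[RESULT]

         ┃                       ..     
         ┃                         ..   
         ┃             ..            .. 
         ┃   ..        ..              .
         ┃   ..        ..               
         ┃   ..        ..               
         ┃   ..        ..               
         ┃   ..        ..               
         ┃   ..        ..               
         ┃   ..                         
         ┃   ..                         
         ┃                              
         ┃                              
         ┗━━━━━━━━━━━━━━━━━━━━━━━━━━━━━━
                                        


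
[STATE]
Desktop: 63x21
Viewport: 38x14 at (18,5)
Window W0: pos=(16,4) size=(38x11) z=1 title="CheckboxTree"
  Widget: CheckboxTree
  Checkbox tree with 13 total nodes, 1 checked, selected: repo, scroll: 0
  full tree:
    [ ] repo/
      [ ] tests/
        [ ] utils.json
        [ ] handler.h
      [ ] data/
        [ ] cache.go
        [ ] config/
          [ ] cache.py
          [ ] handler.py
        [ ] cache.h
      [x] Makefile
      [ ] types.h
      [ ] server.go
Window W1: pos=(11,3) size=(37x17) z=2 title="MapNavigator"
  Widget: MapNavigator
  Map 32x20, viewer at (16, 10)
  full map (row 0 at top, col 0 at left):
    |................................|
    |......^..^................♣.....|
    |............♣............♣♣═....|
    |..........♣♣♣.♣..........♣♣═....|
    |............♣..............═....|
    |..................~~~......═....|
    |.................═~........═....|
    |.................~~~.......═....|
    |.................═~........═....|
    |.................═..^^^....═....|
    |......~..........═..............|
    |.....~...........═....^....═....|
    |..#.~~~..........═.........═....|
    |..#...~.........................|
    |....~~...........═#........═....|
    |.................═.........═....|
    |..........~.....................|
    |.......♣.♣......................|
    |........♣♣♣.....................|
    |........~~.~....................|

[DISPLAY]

─────────────────────────────┨     ┃  
.......♣..............═....  ┃─────┨  
.............~~~......═....  ┃     ┃  
............═~........═....  ┃     ┃  
............~~~.......═....  ┃     ┃  
............═~........═....  ┃     ┃  
............═..^^^....═....  ┃     ┃  
.~.........@═..............  ┃     ┃  
~...........═....^....═....  ┃     ┃  
~~..........═.........═....  ┃━━━━━┛  
.~.........................  ┃        
~...........═#........═....  ┃        
............═.........═....  ┃        
.....~.....................  ┃        


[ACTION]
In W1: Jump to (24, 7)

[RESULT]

─────────────────────────────┨     ┃  
.............♣.....          ┃─────┨  
............♣♣═....          ┃     ┃  
.♣..........♣♣═....          ┃     ┃  
..............═....          ┃     ┃  
.....~~~......═....          ┃     ┃  
....═~........═....          ┃     ┃  
....~~~....@..═....          ┃     ┃  
....═~........═....          ┃     ┃  
....═..^^^....═....          ┃━━━━━┛  
....═..............          ┃        
....═....^....═....          ┃        
....═.........═....          ┃        
...................          ┃        


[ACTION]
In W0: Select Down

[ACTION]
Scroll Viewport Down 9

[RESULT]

............♣♣═....          ┃     ┃  
.♣..........♣♣═....          ┃     ┃  
..............═....          ┃     ┃  
.....~~~......═....          ┃     ┃  
....═~........═....          ┃     ┃  
....~~~....@..═....          ┃     ┃  
....═~........═....          ┃     ┃  
....═..^^^....═....          ┃━━━━━┛  
....═..............          ┃        
....═....^....═....          ┃        
....═.........═....          ┃        
...................          ┃        
━━━━━━━━━━━━━━━━━━━━━━━━━━━━━┛        
                                      


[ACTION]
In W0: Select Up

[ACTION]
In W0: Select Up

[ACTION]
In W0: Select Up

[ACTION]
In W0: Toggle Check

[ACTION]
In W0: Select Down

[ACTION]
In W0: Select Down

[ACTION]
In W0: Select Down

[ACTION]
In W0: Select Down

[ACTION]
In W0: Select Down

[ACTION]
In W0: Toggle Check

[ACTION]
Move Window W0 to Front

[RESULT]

[-] repo/                          ┃  
  [x] tests/                       ┃  
    [x] utils.json                 ┃  
    [x] handler.h                  ┃  
  [-] data/                        ┃  
    [ ] cache.go                   ┃  
    [x] config/                    ┃  
━━━━━━━━━━━━━━━━━━━━━━━━━━━━━━━━━━━┛  
....═..............          ┃        
....═....^....═....          ┃        
....═.........═....          ┃        
...................          ┃        
━━━━━━━━━━━━━━━━━━━━━━━━━━━━━┛        
                                      


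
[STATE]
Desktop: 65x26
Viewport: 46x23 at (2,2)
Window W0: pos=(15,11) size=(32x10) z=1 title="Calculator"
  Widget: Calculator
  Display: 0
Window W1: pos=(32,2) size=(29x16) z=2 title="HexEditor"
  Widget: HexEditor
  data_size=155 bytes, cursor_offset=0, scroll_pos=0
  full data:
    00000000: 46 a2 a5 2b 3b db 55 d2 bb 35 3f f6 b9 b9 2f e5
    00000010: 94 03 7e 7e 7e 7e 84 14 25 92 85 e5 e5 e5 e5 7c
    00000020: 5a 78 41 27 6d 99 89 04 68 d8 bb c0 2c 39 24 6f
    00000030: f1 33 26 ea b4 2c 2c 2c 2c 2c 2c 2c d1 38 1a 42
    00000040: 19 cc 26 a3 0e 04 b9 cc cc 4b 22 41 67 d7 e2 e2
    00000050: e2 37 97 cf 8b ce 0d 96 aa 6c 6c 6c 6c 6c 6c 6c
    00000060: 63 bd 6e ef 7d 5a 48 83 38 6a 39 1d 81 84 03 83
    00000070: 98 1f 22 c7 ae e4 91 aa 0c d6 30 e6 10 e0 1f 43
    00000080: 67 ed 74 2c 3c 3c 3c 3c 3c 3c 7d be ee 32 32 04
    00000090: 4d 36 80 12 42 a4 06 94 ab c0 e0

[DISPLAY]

                              ┏━━━━━━━━━━━━━━━
                              ┃ HexEditor     
                              ┠───────────────
                              ┃00000000  46 a2
                              ┃00000010  94 03
                              ┃00000020  5a 78
                              ┃00000030  f1 33
                              ┃00000040  19 cc
                              ┃00000050  e2 37
             ┏━━━━━━━━━━━━━━━━┃00000060  63 bd
             ┃ Calculator     ┃00000070  98 1f
             ┠────────────────┃00000080  67 ed
             ┃                ┃00000090  4d 36
             ┃┌───┬───┬───┬───┃               
             ┃│ 7 │ 8 │ 9 │ ÷ ┃               
             ┃├───┼───┼───┼───┗━━━━━━━━━━━━━━━
             ┃│ 4 │ 5 │ 6 │ × │             ┃ 
             ┃└───┴───┴───┴───┘             ┃ 
             ┗━━━━━━━━━━━━━━━━━━━━━━━━━━━━━━┛ 
                                              
                                              
                                              
                                              


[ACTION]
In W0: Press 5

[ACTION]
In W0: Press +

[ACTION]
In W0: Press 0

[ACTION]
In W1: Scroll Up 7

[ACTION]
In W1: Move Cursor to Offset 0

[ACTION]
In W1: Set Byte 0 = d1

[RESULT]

                              ┏━━━━━━━━━━━━━━━
                              ┃ HexEditor     
                              ┠───────────────
                              ┃00000000  D1 a2
                              ┃00000010  94 03
                              ┃00000020  5a 78
                              ┃00000030  f1 33
                              ┃00000040  19 cc
                              ┃00000050  e2 37
             ┏━━━━━━━━━━━━━━━━┃00000060  63 bd
             ┃ Calculator     ┃00000070  98 1f
             ┠────────────────┃00000080  67 ed
             ┃                ┃00000090  4d 36
             ┃┌───┬───┬───┬───┃               
             ┃│ 7 │ 8 │ 9 │ ÷ ┃               
             ┃├───┼───┼───┼───┗━━━━━━━━━━━━━━━
             ┃│ 4 │ 5 │ 6 │ × │             ┃ 
             ┃└───┴───┴───┴───┘             ┃ 
             ┗━━━━━━━━━━━━━━━━━━━━━━━━━━━━━━┛ 
                                              
                                              
                                              
                                              


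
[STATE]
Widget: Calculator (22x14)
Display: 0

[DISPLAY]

                     0
┌───┬───┬───┬───┐     
│ 7 │ 8 │ 9 │ ÷ │     
├───┼───┼───┼───┤     
│ 4 │ 5 │ 6 │ × │     
├───┼───┼───┼───┤     
│ 1 │ 2 │ 3 │ - │     
├───┼───┼───┼───┤     
│ 0 │ . │ = │ + │     
├───┼───┼───┼───┤     
│ C │ MC│ MR│ M+│     
└───┴───┴───┴───┘     
                      
                      


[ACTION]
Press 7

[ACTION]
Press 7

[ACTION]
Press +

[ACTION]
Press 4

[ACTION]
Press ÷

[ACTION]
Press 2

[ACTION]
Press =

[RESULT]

                  40.5
┌───┬───┬───┬───┐     
│ 7 │ 8 │ 9 │ ÷ │     
├───┼───┼───┼───┤     
│ 4 │ 5 │ 6 │ × │     
├───┼───┼───┼───┤     
│ 1 │ 2 │ 3 │ - │     
├───┼───┼───┼───┤     
│ 0 │ . │ = │ + │     
├───┼───┼───┼───┤     
│ C │ MC│ MR│ M+│     
└───┴───┴───┴───┘     
                      
                      


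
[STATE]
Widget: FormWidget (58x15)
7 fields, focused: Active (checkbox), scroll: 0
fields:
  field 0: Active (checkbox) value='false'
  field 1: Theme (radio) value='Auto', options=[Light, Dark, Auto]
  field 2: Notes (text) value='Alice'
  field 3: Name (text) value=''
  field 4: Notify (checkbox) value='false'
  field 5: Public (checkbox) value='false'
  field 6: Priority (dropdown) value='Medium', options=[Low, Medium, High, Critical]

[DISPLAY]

> Active:     [ ]                                         
  Theme:      ( ) Light  ( ) Dark  (●) Auto               
  Notes:      [Alice                                     ]
  Name:       [                                          ]
  Notify:     [ ]                                         
  Public:     [ ]                                         
  Priority:   [Medium                                   ▼]
                                                          
                                                          
                                                          
                                                          
                                                          
                                                          
                                                          
                                                          


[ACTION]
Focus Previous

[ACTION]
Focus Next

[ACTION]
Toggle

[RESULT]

> Active:     [x]                                         
  Theme:      ( ) Light  ( ) Dark  (●) Auto               
  Notes:      [Alice                                     ]
  Name:       [                                          ]
  Notify:     [ ]                                         
  Public:     [ ]                                         
  Priority:   [Medium                                   ▼]
                                                          
                                                          
                                                          
                                                          
                                                          
                                                          
                                                          
                                                          


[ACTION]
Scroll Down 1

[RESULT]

  Theme:      ( ) Light  ( ) Dark  (●) Auto               
  Notes:      [Alice                                     ]
  Name:       [                                          ]
  Notify:     [ ]                                         
  Public:     [ ]                                         
  Priority:   [Medium                                   ▼]
                                                          
                                                          
                                                          
                                                          
                                                          
                                                          
                                                          
                                                          
                                                          


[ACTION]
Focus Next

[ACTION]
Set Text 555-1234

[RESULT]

> Theme:      ( ) Light  ( ) Dark  (●) Auto               
  Notes:      [Alice                                     ]
  Name:       [                                          ]
  Notify:     [ ]                                         
  Public:     [ ]                                         
  Priority:   [Medium                                   ▼]
                                                          
                                                          
                                                          
                                                          
                                                          
                                                          
                                                          
                                                          
                                                          
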